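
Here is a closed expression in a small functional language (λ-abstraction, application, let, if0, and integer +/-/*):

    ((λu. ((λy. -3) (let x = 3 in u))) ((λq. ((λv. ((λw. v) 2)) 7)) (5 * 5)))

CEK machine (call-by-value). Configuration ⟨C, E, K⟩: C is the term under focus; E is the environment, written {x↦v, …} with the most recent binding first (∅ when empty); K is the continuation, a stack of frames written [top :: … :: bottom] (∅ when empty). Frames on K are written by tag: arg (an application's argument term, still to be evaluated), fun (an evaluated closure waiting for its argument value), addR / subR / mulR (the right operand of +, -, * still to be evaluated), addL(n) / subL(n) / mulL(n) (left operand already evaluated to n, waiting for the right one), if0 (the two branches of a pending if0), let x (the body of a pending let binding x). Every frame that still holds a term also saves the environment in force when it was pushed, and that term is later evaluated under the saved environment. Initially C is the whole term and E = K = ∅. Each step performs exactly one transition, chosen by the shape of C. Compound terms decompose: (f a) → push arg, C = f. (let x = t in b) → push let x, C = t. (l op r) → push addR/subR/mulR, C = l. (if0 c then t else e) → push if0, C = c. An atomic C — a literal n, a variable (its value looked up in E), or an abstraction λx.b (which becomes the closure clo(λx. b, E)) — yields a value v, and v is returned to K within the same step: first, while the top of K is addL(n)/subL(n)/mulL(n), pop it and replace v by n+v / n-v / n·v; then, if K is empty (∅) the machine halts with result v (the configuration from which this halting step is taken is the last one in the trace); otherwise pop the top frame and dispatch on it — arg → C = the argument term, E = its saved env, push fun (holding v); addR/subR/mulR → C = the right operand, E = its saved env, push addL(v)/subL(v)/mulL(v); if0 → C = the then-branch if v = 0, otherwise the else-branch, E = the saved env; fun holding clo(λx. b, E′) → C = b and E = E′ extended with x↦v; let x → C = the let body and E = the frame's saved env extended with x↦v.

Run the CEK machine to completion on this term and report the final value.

t=0: ⟨C=((λu. ((λy. -3) (let x = 3 in u))) ((λq. ((λv. ((λw. v) 2)) 7)) (5 * 5))); E=∅; K=∅⟩
t=1: ⟨C=(λu. ((λy. -3) (let x = 3 in u))); E=∅; K=[arg]⟩
t=2: ⟨C=((λq. ((λv. ((λw. v) 2)) 7)) (5 * 5)); E=∅; K=[fun]⟩
t=3: ⟨C=(λq. ((λv. ((λw. v) 2)) 7)); E=∅; K=[arg :: fun]⟩
t=4: ⟨C=(5 * 5); E=∅; K=[fun :: fun]⟩
t=5: ⟨C=5; E=∅; K=[mulR :: fun :: fun]⟩
t=6: ⟨C=5; E=∅; K=[mulL(5) :: fun :: fun]⟩
t=7: ⟨C=((λv. ((λw. v) 2)) 7); E={q↦25}; K=[fun]⟩
t=8: ⟨C=(λv. ((λw. v) 2)); E={q↦25}; K=[arg :: fun]⟩
t=9: ⟨C=7; E={q↦25}; K=[fun :: fun]⟩
t=10: ⟨C=((λw. v) 2); E={v↦7, q↦25}; K=[fun]⟩
t=11: ⟨C=(λw. v); E={v↦7, q↦25}; K=[arg :: fun]⟩
t=12: ⟨C=2; E={v↦7, q↦25}; K=[fun :: fun]⟩
t=13: ⟨C=v; E={w↦2, v↦7, q↦25}; K=[fun]⟩
t=14: ⟨C=((λy. -3) (let x = 3 in u)); E={u↦7}; K=∅⟩
t=15: ⟨C=(λy. -3); E={u↦7}; K=[arg]⟩
t=16: ⟨C=(let x = 3 in u); E={u↦7}; K=[fun]⟩
t=17: ⟨C=3; E={u↦7}; K=[let x :: fun]⟩
t=18: ⟨C=u; E={x↦3, u↦7}; K=[fun]⟩
t=19: ⟨C=-3; E={y↦7, u↦7}; K=∅⟩
→ final value -3

Answer: -3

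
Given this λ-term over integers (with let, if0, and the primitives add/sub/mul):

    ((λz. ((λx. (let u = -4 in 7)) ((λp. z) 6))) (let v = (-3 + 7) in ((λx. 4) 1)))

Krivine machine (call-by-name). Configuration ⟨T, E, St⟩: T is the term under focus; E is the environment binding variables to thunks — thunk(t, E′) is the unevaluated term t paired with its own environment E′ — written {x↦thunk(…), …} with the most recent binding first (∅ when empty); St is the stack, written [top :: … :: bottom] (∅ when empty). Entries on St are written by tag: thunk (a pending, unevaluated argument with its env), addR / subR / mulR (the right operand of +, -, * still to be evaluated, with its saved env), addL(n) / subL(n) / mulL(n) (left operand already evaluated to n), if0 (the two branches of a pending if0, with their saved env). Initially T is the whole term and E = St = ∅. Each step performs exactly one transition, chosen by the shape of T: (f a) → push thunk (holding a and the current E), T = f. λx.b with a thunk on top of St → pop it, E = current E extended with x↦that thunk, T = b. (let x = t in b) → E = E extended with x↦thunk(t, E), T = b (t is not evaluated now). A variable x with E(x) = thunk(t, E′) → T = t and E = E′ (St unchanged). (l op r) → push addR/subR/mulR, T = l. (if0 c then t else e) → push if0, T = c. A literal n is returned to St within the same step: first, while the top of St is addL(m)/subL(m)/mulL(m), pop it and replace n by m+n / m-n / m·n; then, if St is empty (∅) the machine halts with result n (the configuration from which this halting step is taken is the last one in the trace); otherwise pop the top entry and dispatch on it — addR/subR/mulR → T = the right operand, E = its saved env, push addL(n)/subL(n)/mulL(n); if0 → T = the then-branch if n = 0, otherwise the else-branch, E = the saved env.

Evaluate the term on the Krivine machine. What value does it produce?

Answer: 7

Execution trace:
t=0: <T=((λz. ((λx. (let u = -4 in 7)) ((λp. z) 6))) (let v = (-3 + 7) in ((λx. 4) 1))), E=∅, St=∅>
t=1: <T=(λz. ((λx. (let u = -4 in 7)) ((λp. z) 6))), E=∅, St=[thunk]>
t=2: <T=((λx. (let u = -4 in 7)) ((λp. z) 6)), E={z↦thunk((let v = (-3 + 7) in ((λx. 4) 1)), ∅)}, St=∅>
t=3: <T=(λx. (let u = -4 in 7)), E={z↦thunk((let v = (-3 + 7) in ((λx. 4) 1)), ∅)}, St=[thunk]>
t=4: <T=(let u = -4 in 7), E={x↦thunk(((λp. z) 6), {z↦thunk((let v = (-3 + 7) in ((λx. 4) 1)), ∅)}), z↦thunk((let v = (-3 + 7) in ((λx. 4) 1)), ∅)}, St=∅>
t=5: <T=7, E={u↦thunk(-4, {x↦thunk(((λp. z) 6), {z↦thunk((let v = (-3 + 7) in ((λx. 4) 1)), ∅)}), z↦thunk((let v = (-3 + 7) in ((λx. 4) 1)), ∅)}), x↦thunk(((λp. z) 6), {z↦thunk((let v = (-3 + 7) in ((λx. 4) 1)), ∅)}), z↦thunk((let v = (-3 + 7) in ((λx. 4) 1)), ∅)}, St=∅>
→ final value 7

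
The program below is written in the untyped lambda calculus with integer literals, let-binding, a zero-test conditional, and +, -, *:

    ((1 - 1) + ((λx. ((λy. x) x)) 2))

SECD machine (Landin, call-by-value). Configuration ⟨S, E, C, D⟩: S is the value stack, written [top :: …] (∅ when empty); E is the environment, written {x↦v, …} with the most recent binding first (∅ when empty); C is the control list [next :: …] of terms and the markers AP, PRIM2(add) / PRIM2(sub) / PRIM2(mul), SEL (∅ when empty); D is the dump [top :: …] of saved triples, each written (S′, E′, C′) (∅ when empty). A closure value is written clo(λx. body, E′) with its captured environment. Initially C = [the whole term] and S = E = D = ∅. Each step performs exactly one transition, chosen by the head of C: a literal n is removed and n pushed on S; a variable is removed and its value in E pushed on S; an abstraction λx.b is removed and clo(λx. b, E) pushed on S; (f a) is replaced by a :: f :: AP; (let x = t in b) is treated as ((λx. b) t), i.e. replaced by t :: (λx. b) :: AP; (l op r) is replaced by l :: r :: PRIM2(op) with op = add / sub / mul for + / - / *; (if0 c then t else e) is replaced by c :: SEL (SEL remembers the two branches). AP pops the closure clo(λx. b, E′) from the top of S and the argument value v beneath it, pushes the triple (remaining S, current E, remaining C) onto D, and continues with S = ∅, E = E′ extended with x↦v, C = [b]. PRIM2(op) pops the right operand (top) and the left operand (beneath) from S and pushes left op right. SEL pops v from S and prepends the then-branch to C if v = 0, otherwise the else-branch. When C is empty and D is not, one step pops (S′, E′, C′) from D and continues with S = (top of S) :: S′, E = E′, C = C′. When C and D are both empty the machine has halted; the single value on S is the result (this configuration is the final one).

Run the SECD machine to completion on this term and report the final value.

Answer: 2

Execution trace:
[0] <S=∅, E=∅, C=[((1 - 1) + ((λx. ((λy. x) x)) 2))], D=∅>
[1] <S=∅, E=∅, C=[(1 - 1) :: ((λx. ((λy. x) x)) 2) :: PRIM2(add)], D=∅>
[2] <S=∅, E=∅, C=[1 :: 1 :: PRIM2(sub) :: ((λx. ((λy. x) x)) 2) :: PRIM2(add)], D=∅>
[3] <S=[1], E=∅, C=[1 :: PRIM2(sub) :: ((λx. ((λy. x) x)) 2) :: PRIM2(add)], D=∅>
[4] <S=[1 :: 1], E=∅, C=[PRIM2(sub) :: ((λx. ((λy. x) x)) 2) :: PRIM2(add)], D=∅>
[5] <S=[0], E=∅, C=[((λx. ((λy. x) x)) 2) :: PRIM2(add)], D=∅>
[6] <S=[0], E=∅, C=[2 :: (λx. ((λy. x) x)) :: AP :: PRIM2(add)], D=∅>
[7] <S=[2 :: 0], E=∅, C=[(λx. ((λy. x) x)) :: AP :: PRIM2(add)], D=∅>
[8] <S=[clo(λx. ((λy. x) x), ∅) :: 2 :: 0], E=∅, C=[AP :: PRIM2(add)], D=∅>
[9] <S=∅, E={x↦2}, C=[((λy. x) x)], D=[([0], ∅, [PRIM2(add)])]>
[10] <S=∅, E={x↦2}, C=[x :: (λy. x) :: AP], D=[([0], ∅, [PRIM2(add)])]>
[11] <S=[2], E={x↦2}, C=[(λy. x) :: AP], D=[([0], ∅, [PRIM2(add)])]>
[12] <S=[clo(λy. x, {x↦2}) :: 2], E={x↦2}, C=[AP], D=[([0], ∅, [PRIM2(add)])]>
[13] <S=∅, E={y↦2, x↦2}, C=[x], D=[(∅, {x↦2}, ∅) :: ([0], ∅, [PRIM2(add)])]>
[14] <S=[2], E={y↦2, x↦2}, C=∅, D=[(∅, {x↦2}, ∅) :: ([0], ∅, [PRIM2(add)])]>
[15] <S=[2], E={x↦2}, C=∅, D=[([0], ∅, [PRIM2(add)])]>
[16] <S=[2 :: 0], E=∅, C=[PRIM2(add)], D=∅>
[17] <S=[2], E=∅, C=∅, D=∅>
→ final value 2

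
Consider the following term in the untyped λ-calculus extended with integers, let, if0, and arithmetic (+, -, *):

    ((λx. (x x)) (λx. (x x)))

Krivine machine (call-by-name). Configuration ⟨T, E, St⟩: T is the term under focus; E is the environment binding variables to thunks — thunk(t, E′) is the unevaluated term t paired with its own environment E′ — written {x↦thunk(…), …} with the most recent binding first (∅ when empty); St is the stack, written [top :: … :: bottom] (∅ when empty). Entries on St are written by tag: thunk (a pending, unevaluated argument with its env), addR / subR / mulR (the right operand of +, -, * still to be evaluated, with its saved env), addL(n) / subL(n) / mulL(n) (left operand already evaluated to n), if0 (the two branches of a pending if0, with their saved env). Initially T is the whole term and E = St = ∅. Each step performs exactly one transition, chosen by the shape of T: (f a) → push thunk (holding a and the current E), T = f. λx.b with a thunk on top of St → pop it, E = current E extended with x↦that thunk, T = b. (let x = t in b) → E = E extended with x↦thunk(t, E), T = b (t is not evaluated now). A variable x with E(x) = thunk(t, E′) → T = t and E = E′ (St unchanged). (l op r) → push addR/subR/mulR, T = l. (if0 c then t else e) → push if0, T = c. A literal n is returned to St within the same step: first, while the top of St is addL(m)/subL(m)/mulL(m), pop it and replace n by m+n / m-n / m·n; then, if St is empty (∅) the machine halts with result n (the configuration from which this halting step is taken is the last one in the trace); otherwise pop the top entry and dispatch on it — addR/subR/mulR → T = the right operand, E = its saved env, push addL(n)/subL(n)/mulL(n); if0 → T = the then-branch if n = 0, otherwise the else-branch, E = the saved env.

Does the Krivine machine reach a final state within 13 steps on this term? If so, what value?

step 0: [T=((λx. (x x)) (λx. (x x))) | E=∅ | St=∅]
step 1: [T=(λx. (x x)) | E=∅ | St=[thunk]]
step 2: [T=(x x) | E={x↦thunk((λx. (x x)), ∅)} | St=∅]
step 3: [T=x | E={x↦thunk((λx. (x x)), ∅)} | St=[thunk]]
step 4: [T=(λx. (x x)) | E=∅ | St=[thunk]]
step 5: [T=(x x) | E={x↦thunk(x, {x↦thunk((λx. (x x)), ∅)})} | St=∅]
step 6: [T=x | E={x↦thunk(x, {x↦thunk((λx. (x x)), ∅)})} | St=[thunk]]
step 7: [T=x | E={x↦thunk((λx. (x x)), ∅)} | St=[thunk]]
step 8: [T=(λx. (x x)) | E=∅ | St=[thunk]]
step 9: [T=(x x) | E={x↦thunk(x, {x↦thunk(x, {x↦thunk((λx. (x x)), ∅)})})} | St=∅]
step 10: [T=x | E={x↦thunk(x, {x↦thunk(x, {x↦thunk((λx. (x x)), ∅)})})} | St=[thunk]]
step 11: [T=x | E={x↦thunk(x, {x↦thunk((λx. (x x)), ∅)})} | St=[thunk]]
step 12: [T=x | E={x↦thunk((λx. (x x)), ∅)} | St=[thunk]]
step 13: [T=(λx. (x x)) | E=∅ | St=[thunk]]
→ 13 transitions taken and the configuration is still not final: no result within 13 steps

Answer: DIVERGES (no final state within 13 steps)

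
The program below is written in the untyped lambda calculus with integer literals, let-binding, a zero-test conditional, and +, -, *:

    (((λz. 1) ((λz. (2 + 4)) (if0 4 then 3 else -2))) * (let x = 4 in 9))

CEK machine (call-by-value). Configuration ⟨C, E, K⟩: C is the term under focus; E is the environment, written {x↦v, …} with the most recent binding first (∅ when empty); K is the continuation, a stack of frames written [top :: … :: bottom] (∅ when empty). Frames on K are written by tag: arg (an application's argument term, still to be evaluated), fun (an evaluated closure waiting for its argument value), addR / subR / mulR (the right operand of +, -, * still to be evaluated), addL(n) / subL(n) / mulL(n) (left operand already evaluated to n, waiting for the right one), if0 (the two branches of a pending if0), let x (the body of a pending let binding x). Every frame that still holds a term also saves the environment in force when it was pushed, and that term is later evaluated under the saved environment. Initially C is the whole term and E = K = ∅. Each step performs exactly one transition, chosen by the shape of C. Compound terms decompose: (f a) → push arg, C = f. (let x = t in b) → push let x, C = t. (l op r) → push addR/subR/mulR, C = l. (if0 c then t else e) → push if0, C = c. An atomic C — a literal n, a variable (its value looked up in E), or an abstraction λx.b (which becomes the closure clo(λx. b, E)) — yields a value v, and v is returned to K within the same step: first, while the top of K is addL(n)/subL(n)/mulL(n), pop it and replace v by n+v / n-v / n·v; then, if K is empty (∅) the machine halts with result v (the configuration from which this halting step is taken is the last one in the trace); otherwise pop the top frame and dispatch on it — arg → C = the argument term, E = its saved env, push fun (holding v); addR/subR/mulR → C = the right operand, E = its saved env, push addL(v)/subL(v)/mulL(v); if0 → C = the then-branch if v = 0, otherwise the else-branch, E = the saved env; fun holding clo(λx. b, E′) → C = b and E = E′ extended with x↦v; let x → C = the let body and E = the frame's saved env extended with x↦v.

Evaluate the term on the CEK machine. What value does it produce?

step 0: ⟨C=(((λz. 1) ((λz. (2 + 4)) (if0 4 then 3 else -2))) * (let x = 4 in 9)); E=∅; K=∅⟩
step 1: ⟨C=((λz. 1) ((λz. (2 + 4)) (if0 4 then 3 else -2))); E=∅; K=[mulR]⟩
step 2: ⟨C=(λz. 1); E=∅; K=[arg :: mulR]⟩
step 3: ⟨C=((λz. (2 + 4)) (if0 4 then 3 else -2)); E=∅; K=[fun :: mulR]⟩
step 4: ⟨C=(λz. (2 + 4)); E=∅; K=[arg :: fun :: mulR]⟩
step 5: ⟨C=(if0 4 then 3 else -2); E=∅; K=[fun :: fun :: mulR]⟩
step 6: ⟨C=4; E=∅; K=[if0 :: fun :: fun :: mulR]⟩
step 7: ⟨C=-2; E=∅; K=[fun :: fun :: mulR]⟩
step 8: ⟨C=(2 + 4); E={z↦-2}; K=[fun :: mulR]⟩
step 9: ⟨C=2; E={z↦-2}; K=[addR :: fun :: mulR]⟩
step 10: ⟨C=4; E={z↦-2}; K=[addL(2) :: fun :: mulR]⟩
step 11: ⟨C=1; E={z↦6}; K=[mulR]⟩
step 12: ⟨C=(let x = 4 in 9); E=∅; K=[mulL(1)]⟩
step 13: ⟨C=4; E=∅; K=[let x :: mulL(1)]⟩
step 14: ⟨C=9; E={x↦4}; K=[mulL(1)]⟩
→ final value 9

Answer: 9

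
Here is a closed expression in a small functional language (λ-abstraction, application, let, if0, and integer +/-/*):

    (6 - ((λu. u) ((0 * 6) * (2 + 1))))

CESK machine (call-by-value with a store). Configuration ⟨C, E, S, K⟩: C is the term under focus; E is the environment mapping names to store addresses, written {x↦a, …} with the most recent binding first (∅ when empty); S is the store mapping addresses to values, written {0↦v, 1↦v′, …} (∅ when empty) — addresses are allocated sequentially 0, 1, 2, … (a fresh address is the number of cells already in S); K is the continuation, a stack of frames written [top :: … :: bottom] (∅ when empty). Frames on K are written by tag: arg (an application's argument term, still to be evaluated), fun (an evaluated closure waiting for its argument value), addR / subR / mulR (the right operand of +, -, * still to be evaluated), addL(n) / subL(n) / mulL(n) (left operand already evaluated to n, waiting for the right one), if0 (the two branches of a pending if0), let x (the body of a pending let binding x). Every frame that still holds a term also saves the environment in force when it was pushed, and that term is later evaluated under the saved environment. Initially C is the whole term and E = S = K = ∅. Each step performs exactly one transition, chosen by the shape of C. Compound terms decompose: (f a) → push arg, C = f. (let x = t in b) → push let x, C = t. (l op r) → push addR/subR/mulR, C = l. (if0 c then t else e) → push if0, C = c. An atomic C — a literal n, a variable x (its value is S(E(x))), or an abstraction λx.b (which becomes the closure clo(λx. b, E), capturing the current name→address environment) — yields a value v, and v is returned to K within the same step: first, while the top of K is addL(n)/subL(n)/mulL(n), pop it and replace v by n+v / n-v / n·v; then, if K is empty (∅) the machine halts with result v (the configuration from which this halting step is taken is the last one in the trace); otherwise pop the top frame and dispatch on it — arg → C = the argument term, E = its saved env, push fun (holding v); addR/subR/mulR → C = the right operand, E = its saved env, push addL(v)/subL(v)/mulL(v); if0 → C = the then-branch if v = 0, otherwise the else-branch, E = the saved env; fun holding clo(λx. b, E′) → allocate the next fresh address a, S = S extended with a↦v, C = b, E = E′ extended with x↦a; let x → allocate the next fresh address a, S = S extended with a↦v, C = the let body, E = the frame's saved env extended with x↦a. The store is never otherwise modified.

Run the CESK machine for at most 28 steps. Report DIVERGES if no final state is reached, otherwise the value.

step 0: [C=(6 - ((λu. u) ((0 * 6) * (2 + 1)))) | E=∅ | S=∅ | K=∅]
step 1: [C=6 | E=∅ | S=∅ | K=[subR]]
step 2: [C=((λu. u) ((0 * 6) * (2 + 1))) | E=∅ | S=∅ | K=[subL(6)]]
step 3: [C=(λu. u) | E=∅ | S=∅ | K=[arg :: subL(6)]]
step 4: [C=((0 * 6) * (2 + 1)) | E=∅ | S=∅ | K=[fun :: subL(6)]]
step 5: [C=(0 * 6) | E=∅ | S=∅ | K=[mulR :: fun :: subL(6)]]
step 6: [C=0 | E=∅ | S=∅ | K=[mulR :: mulR :: fun :: subL(6)]]
step 7: [C=6 | E=∅ | S=∅ | K=[mulL(0) :: mulR :: fun :: subL(6)]]
step 8: [C=(2 + 1) | E=∅ | S=∅ | K=[mulL(0) :: fun :: subL(6)]]
step 9: [C=2 | E=∅ | S=∅ | K=[addR :: mulL(0) :: fun :: subL(6)]]
step 10: [C=1 | E=∅ | S=∅ | K=[addL(2) :: mulL(0) :: fun :: subL(6)]]
step 11: [C=u | E={u↦0} | S={0↦0} | K=[subL(6)]]
→ final value 6

Answer: 6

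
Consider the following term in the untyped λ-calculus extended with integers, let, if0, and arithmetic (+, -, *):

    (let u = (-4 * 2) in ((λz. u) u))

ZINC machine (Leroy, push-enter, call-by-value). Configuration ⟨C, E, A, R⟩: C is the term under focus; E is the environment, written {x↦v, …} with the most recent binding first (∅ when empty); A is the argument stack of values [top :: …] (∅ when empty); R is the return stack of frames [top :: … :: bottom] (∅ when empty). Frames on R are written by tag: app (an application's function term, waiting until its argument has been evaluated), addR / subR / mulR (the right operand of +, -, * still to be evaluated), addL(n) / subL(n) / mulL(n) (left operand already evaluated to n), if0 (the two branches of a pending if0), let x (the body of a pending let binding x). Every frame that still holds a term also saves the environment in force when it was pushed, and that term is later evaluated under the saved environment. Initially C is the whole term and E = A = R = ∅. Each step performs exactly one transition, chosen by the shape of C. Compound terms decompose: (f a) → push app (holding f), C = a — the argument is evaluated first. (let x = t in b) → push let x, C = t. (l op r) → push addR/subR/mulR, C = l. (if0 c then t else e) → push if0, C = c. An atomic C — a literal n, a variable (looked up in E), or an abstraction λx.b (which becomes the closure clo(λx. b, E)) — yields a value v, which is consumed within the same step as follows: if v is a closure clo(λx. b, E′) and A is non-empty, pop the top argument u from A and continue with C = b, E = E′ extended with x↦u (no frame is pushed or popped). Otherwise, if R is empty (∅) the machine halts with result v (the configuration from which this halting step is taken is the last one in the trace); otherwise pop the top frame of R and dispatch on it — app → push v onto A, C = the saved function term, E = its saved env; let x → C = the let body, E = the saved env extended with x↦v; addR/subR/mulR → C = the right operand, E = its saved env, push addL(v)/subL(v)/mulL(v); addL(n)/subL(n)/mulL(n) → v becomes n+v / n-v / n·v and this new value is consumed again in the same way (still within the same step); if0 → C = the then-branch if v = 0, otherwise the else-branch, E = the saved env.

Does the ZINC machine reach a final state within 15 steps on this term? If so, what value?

Answer: -8

Machine steps:
t=0: [C=(let u = (-4 * 2) in ((λz. u) u)) | E=∅ | A=∅ | R=∅]
t=1: [C=(-4 * 2) | E=∅ | A=∅ | R=[let u]]
t=2: [C=-4 | E=∅ | A=∅ | R=[mulR :: let u]]
t=3: [C=2 | E=∅ | A=∅ | R=[mulL(-4) :: let u]]
t=4: [C=((λz. u) u) | E={u↦-8} | A=∅ | R=∅]
t=5: [C=u | E={u↦-8} | A=∅ | R=[app]]
t=6: [C=(λz. u) | E={u↦-8} | A=[-8] | R=∅]
t=7: [C=u | E={z↦-8, u↦-8} | A=∅ | R=∅]
→ final value -8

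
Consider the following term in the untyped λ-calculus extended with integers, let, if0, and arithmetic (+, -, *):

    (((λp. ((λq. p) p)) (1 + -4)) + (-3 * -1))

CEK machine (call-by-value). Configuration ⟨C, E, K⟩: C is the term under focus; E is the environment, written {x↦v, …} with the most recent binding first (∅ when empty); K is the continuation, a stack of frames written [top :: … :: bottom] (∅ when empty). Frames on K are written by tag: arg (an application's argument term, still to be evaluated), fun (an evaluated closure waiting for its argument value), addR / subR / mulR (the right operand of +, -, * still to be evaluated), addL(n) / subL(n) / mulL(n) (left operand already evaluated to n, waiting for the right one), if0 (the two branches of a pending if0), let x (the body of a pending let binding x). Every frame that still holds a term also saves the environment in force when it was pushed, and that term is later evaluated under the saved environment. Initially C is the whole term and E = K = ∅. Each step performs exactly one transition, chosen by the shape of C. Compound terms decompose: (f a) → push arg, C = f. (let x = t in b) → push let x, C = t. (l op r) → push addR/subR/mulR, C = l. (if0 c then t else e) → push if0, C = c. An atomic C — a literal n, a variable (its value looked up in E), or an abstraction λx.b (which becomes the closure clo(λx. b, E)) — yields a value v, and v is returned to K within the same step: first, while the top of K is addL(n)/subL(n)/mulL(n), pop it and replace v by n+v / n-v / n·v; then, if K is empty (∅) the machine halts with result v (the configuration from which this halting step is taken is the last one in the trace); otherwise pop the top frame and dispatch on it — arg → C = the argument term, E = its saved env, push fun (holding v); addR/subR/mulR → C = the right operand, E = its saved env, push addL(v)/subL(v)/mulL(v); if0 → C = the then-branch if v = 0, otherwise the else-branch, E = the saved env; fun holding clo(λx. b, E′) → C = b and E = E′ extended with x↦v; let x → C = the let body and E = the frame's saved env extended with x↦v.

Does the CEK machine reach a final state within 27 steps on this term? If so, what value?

t=0: <C=(((λp. ((λq. p) p)) (1 + -4)) + (-3 * -1)), E=∅, K=∅>
t=1: <C=((λp. ((λq. p) p)) (1 + -4)), E=∅, K=[addR]>
t=2: <C=(λp. ((λq. p) p)), E=∅, K=[arg :: addR]>
t=3: <C=(1 + -4), E=∅, K=[fun :: addR]>
t=4: <C=1, E=∅, K=[addR :: fun :: addR]>
t=5: <C=-4, E=∅, K=[addL(1) :: fun :: addR]>
t=6: <C=((λq. p) p), E={p↦-3}, K=[addR]>
t=7: <C=(λq. p), E={p↦-3}, K=[arg :: addR]>
t=8: <C=p, E={p↦-3}, K=[fun :: addR]>
t=9: <C=p, E={q↦-3, p↦-3}, K=[addR]>
t=10: <C=(-3 * -1), E=∅, K=[addL(-3)]>
t=11: <C=-3, E=∅, K=[mulR :: addL(-3)]>
t=12: <C=-1, E=∅, K=[mulL(-3) :: addL(-3)]>
→ final value 0

Answer: 0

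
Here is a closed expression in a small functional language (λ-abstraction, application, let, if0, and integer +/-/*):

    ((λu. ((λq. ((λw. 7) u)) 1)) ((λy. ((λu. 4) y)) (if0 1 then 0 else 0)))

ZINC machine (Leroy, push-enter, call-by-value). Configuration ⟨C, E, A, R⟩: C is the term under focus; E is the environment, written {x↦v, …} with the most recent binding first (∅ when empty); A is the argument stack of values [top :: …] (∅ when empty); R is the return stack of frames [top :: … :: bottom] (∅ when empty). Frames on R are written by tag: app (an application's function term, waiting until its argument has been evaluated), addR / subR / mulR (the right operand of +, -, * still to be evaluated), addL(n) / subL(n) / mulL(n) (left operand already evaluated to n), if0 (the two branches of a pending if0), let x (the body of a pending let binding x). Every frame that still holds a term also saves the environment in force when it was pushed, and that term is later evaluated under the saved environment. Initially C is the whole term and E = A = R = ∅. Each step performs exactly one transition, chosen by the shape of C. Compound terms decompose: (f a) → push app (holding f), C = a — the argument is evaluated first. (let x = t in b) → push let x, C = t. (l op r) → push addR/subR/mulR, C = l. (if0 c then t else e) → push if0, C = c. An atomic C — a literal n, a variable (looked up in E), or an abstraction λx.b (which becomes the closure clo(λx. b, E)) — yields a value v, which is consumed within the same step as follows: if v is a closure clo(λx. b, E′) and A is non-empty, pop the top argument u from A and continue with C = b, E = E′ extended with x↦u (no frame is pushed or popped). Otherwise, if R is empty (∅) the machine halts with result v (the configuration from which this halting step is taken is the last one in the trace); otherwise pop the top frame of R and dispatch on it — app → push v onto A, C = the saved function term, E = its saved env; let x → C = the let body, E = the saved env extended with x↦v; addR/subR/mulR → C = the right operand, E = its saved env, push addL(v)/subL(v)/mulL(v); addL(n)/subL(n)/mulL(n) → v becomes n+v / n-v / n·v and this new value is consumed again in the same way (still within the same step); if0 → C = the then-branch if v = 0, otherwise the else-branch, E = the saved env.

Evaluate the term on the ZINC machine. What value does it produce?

Answer: 7

Derivation:
t=0: <C=((λu. ((λq. ((λw. 7) u)) 1)) ((λy. ((λu. 4) y)) (if0 1 then 0 else 0))), E=∅, A=∅, R=∅>
t=1: <C=((λy. ((λu. 4) y)) (if0 1 then 0 else 0)), E=∅, A=∅, R=[app]>
t=2: <C=(if0 1 then 0 else 0), E=∅, A=∅, R=[app :: app]>
t=3: <C=1, E=∅, A=∅, R=[if0 :: app :: app]>
t=4: <C=0, E=∅, A=∅, R=[app :: app]>
t=5: <C=(λy. ((λu. 4) y)), E=∅, A=[0], R=[app]>
t=6: <C=((λu. 4) y), E={y↦0}, A=∅, R=[app]>
t=7: <C=y, E={y↦0}, A=∅, R=[app :: app]>
t=8: <C=(λu. 4), E={y↦0}, A=[0], R=[app]>
t=9: <C=4, E={u↦0, y↦0}, A=∅, R=[app]>
t=10: <C=(λu. ((λq. ((λw. 7) u)) 1)), E=∅, A=[4], R=∅>
t=11: <C=((λq. ((λw. 7) u)) 1), E={u↦4}, A=∅, R=∅>
t=12: <C=1, E={u↦4}, A=∅, R=[app]>
t=13: <C=(λq. ((λw. 7) u)), E={u↦4}, A=[1], R=∅>
t=14: <C=((λw. 7) u), E={q↦1, u↦4}, A=∅, R=∅>
t=15: <C=u, E={q↦1, u↦4}, A=∅, R=[app]>
t=16: <C=(λw. 7), E={q↦1, u↦4}, A=[4], R=∅>
t=17: <C=7, E={w↦4, q↦1, u↦4}, A=∅, R=∅>
→ final value 7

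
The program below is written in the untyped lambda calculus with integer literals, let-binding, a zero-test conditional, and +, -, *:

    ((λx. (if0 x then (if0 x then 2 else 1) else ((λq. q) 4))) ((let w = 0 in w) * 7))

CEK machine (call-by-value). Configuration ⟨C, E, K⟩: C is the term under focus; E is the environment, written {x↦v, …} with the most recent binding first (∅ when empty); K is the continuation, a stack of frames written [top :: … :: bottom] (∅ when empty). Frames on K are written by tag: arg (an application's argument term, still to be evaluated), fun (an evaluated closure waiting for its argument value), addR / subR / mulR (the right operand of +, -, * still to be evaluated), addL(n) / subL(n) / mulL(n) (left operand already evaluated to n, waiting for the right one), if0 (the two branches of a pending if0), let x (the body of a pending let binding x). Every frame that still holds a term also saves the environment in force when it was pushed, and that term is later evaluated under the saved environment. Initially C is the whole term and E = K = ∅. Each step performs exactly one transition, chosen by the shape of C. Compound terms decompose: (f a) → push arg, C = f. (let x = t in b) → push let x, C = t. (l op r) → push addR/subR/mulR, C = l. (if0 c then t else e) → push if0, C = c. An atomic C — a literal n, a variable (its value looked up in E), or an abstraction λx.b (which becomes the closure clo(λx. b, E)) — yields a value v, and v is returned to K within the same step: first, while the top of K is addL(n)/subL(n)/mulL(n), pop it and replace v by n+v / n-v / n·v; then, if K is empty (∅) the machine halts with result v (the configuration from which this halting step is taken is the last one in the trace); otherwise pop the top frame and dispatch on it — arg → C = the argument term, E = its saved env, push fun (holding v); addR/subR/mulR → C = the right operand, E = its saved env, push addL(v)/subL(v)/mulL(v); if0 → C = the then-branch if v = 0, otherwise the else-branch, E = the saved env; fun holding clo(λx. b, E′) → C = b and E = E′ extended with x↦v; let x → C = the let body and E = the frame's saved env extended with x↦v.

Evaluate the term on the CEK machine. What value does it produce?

Answer: 2

Execution trace:
t=0: ⟨C=((λx. (if0 x then (if0 x then 2 else 1) else ((λq. q) 4))) ((let w = 0 in w) * 7)); E=∅; K=∅⟩
t=1: ⟨C=(λx. (if0 x then (if0 x then 2 else 1) else ((λq. q) 4))); E=∅; K=[arg]⟩
t=2: ⟨C=((let w = 0 in w) * 7); E=∅; K=[fun]⟩
t=3: ⟨C=(let w = 0 in w); E=∅; K=[mulR :: fun]⟩
t=4: ⟨C=0; E=∅; K=[let w :: mulR :: fun]⟩
t=5: ⟨C=w; E={w↦0}; K=[mulR :: fun]⟩
t=6: ⟨C=7; E=∅; K=[mulL(0) :: fun]⟩
t=7: ⟨C=(if0 x then (if0 x then 2 else 1) else ((λq. q) 4)); E={x↦0}; K=∅⟩
t=8: ⟨C=x; E={x↦0}; K=[if0]⟩
t=9: ⟨C=(if0 x then 2 else 1); E={x↦0}; K=∅⟩
t=10: ⟨C=x; E={x↦0}; K=[if0]⟩
t=11: ⟨C=2; E={x↦0}; K=∅⟩
→ final value 2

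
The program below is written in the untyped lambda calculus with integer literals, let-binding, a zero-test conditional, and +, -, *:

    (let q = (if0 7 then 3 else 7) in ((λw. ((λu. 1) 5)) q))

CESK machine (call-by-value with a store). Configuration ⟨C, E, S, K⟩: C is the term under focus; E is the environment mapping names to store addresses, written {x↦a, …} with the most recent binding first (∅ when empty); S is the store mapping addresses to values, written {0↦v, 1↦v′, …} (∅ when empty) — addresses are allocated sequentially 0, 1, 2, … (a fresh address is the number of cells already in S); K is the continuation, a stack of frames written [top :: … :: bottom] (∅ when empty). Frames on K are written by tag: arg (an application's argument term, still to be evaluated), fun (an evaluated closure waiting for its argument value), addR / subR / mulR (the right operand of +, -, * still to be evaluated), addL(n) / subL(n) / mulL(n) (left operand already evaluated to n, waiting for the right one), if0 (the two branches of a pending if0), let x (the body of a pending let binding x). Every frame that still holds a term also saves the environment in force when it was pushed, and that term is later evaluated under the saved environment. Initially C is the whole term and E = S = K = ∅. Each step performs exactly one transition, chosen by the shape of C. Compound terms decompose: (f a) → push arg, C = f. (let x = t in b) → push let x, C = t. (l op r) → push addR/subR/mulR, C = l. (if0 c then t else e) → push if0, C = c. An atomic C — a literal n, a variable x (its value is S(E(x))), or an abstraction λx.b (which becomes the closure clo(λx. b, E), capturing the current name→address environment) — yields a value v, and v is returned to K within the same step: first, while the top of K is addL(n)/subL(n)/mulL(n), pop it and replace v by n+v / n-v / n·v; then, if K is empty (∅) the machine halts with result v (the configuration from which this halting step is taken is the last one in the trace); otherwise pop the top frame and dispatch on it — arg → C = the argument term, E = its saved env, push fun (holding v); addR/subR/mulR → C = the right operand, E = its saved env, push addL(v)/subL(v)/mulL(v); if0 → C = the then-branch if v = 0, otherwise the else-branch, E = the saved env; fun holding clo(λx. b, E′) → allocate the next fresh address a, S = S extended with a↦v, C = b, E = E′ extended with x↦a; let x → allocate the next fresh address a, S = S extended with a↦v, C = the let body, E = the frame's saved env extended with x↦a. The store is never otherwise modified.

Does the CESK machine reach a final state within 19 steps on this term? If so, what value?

[0] <C=(let q = (if0 7 then 3 else 7) in ((λw. ((λu. 1) 5)) q)), E=∅, S=∅, K=∅>
[1] <C=(if0 7 then 3 else 7), E=∅, S=∅, K=[let q]>
[2] <C=7, E=∅, S=∅, K=[if0 :: let q]>
[3] <C=7, E=∅, S=∅, K=[let q]>
[4] <C=((λw. ((λu. 1) 5)) q), E={q↦0}, S={0↦7}, K=∅>
[5] <C=(λw. ((λu. 1) 5)), E={q↦0}, S={0↦7}, K=[arg]>
[6] <C=q, E={q↦0}, S={0↦7}, K=[fun]>
[7] <C=((λu. 1) 5), E={w↦1, q↦0}, S={0↦7, 1↦7}, K=∅>
[8] <C=(λu. 1), E={w↦1, q↦0}, S={0↦7, 1↦7}, K=[arg]>
[9] <C=5, E={w↦1, q↦0}, S={0↦7, 1↦7}, K=[fun]>
[10] <C=1, E={u↦2, w↦1, q↦0}, S={0↦7, 1↦7, 2↦5}, K=∅>
→ final value 1

Answer: 1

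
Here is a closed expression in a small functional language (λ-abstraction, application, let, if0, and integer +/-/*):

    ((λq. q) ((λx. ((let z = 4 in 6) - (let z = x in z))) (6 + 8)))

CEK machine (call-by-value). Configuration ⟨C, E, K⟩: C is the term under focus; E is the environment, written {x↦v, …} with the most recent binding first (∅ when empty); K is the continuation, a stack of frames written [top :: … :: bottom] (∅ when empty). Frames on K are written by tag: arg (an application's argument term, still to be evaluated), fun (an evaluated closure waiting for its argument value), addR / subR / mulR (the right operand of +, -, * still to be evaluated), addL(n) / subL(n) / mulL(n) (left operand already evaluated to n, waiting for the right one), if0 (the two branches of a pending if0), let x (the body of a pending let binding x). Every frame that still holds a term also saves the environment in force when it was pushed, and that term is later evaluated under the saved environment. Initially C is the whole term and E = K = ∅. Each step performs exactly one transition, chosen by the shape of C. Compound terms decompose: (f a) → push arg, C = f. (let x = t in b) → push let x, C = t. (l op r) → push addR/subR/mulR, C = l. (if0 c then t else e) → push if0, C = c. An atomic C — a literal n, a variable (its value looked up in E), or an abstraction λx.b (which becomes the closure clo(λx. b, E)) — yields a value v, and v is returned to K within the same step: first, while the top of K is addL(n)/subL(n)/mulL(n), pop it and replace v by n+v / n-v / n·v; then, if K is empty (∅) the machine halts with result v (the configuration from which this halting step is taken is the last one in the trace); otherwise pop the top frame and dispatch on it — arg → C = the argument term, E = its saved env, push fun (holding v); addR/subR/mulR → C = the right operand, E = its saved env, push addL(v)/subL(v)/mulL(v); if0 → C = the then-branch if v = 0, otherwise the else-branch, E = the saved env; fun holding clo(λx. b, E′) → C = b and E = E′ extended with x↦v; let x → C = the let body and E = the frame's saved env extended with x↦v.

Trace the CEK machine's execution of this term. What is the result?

Answer: -8

Machine steps:
[0] ⟨C=((λq. q) ((λx. ((let z = 4 in 6) - (let z = x in z))) (6 + 8))); E=∅; K=∅⟩
[1] ⟨C=(λq. q); E=∅; K=[arg]⟩
[2] ⟨C=((λx. ((let z = 4 in 6) - (let z = x in z))) (6 + 8)); E=∅; K=[fun]⟩
[3] ⟨C=(λx. ((let z = 4 in 6) - (let z = x in z))); E=∅; K=[arg :: fun]⟩
[4] ⟨C=(6 + 8); E=∅; K=[fun :: fun]⟩
[5] ⟨C=6; E=∅; K=[addR :: fun :: fun]⟩
[6] ⟨C=8; E=∅; K=[addL(6) :: fun :: fun]⟩
[7] ⟨C=((let z = 4 in 6) - (let z = x in z)); E={x↦14}; K=[fun]⟩
[8] ⟨C=(let z = 4 in 6); E={x↦14}; K=[subR :: fun]⟩
[9] ⟨C=4; E={x↦14}; K=[let z :: subR :: fun]⟩
[10] ⟨C=6; E={z↦4, x↦14}; K=[subR :: fun]⟩
[11] ⟨C=(let z = x in z); E={x↦14}; K=[subL(6) :: fun]⟩
[12] ⟨C=x; E={x↦14}; K=[let z :: subL(6) :: fun]⟩
[13] ⟨C=z; E={z↦14, x↦14}; K=[subL(6) :: fun]⟩
[14] ⟨C=q; E={q↦-8}; K=∅⟩
→ final value -8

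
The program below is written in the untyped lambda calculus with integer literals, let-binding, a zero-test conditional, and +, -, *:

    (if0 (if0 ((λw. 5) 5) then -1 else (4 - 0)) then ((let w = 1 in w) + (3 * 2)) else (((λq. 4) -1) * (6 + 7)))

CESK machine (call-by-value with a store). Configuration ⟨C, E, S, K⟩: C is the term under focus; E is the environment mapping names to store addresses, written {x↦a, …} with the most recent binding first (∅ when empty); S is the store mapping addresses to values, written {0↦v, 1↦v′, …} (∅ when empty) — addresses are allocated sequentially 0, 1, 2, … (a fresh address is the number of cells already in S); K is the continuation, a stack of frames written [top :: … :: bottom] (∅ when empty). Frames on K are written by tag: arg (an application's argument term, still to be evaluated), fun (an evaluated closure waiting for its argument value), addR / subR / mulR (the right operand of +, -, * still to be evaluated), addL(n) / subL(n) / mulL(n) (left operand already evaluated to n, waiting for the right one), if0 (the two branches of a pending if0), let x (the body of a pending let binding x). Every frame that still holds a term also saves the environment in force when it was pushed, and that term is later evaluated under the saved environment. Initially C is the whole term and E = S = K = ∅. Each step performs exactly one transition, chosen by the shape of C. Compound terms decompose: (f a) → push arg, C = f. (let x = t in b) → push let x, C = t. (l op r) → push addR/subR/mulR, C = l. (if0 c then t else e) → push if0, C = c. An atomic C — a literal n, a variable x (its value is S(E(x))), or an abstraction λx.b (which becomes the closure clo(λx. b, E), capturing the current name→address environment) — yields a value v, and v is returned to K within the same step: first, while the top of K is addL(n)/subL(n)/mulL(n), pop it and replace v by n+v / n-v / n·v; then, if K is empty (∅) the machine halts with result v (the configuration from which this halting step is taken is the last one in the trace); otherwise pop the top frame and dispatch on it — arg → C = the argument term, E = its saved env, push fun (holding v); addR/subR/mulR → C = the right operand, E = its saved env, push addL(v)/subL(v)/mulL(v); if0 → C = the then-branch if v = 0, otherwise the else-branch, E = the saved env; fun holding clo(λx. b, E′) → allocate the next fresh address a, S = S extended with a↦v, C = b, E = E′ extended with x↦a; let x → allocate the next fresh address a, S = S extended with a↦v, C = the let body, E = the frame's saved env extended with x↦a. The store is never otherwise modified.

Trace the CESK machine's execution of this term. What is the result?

step 0: ⟨C=(if0 (if0 ((λw. 5) 5) then -1 else (4 - 0)) then ((let w = 1 in w) + (3 * 2)) else (((λq. 4) -1) * (6 + 7))); E=∅; S=∅; K=∅⟩
step 1: ⟨C=(if0 ((λw. 5) 5) then -1 else (4 - 0)); E=∅; S=∅; K=[if0]⟩
step 2: ⟨C=((λw. 5) 5); E=∅; S=∅; K=[if0 :: if0]⟩
step 3: ⟨C=(λw. 5); E=∅; S=∅; K=[arg :: if0 :: if0]⟩
step 4: ⟨C=5; E=∅; S=∅; K=[fun :: if0 :: if0]⟩
step 5: ⟨C=5; E={w↦0}; S={0↦5}; K=[if0 :: if0]⟩
step 6: ⟨C=(4 - 0); E=∅; S={0↦5}; K=[if0]⟩
step 7: ⟨C=4; E=∅; S={0↦5}; K=[subR :: if0]⟩
step 8: ⟨C=0; E=∅; S={0↦5}; K=[subL(4) :: if0]⟩
step 9: ⟨C=(((λq. 4) -1) * (6 + 7)); E=∅; S={0↦5}; K=∅⟩
step 10: ⟨C=((λq. 4) -1); E=∅; S={0↦5}; K=[mulR]⟩
step 11: ⟨C=(λq. 4); E=∅; S={0↦5}; K=[arg :: mulR]⟩
step 12: ⟨C=-1; E=∅; S={0↦5}; K=[fun :: mulR]⟩
step 13: ⟨C=4; E={q↦1}; S={0↦5, 1↦-1}; K=[mulR]⟩
step 14: ⟨C=(6 + 7); E=∅; S={0↦5, 1↦-1}; K=[mulL(4)]⟩
step 15: ⟨C=6; E=∅; S={0↦5, 1↦-1}; K=[addR :: mulL(4)]⟩
step 16: ⟨C=7; E=∅; S={0↦5, 1↦-1}; K=[addL(6) :: mulL(4)]⟩
→ final value 52

Answer: 52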